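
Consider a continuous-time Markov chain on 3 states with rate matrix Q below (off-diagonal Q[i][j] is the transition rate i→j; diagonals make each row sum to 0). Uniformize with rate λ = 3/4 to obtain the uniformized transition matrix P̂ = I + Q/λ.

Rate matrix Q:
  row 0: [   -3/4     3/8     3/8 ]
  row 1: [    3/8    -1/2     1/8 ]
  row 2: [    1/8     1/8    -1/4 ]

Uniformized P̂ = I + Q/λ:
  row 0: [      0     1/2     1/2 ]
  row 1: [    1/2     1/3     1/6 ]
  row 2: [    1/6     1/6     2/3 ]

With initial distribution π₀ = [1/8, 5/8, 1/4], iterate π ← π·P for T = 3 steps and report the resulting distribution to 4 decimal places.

t=0: π = [0.1250, 0.6250, 0.2500]
t=1: π = [0.3542, 0.3125, 0.3333]
t=2: π = [0.2118, 0.3368, 0.4514]
t=3: π = [0.2436, 0.2934, 0.4630]

π = [0.2436, 0.2934, 0.4630]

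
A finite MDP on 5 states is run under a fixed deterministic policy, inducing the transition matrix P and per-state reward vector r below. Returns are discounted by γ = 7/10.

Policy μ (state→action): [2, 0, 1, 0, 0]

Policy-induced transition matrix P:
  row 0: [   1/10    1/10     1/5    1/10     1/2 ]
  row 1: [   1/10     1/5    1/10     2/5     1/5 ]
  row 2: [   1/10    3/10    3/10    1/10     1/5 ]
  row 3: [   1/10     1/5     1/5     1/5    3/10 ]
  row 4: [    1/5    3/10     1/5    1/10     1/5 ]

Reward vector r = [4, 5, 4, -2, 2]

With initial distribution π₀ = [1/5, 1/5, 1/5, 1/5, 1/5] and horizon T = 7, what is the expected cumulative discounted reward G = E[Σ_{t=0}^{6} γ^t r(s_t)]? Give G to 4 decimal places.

G = 7.9386

t=0: π = [0.2000, 0.2000, 0.2000, 0.2000, 0.2000], E[r] = 2.6000, γ^t·E[r] = 2.600000, running G = 2.600000
t=1: π = [0.1200, 0.2200, 0.2000, 0.1800, 0.2800], E[r] = 2.5800, γ^t·E[r] = 1.806000, running G = 4.406000
t=2: π = [0.1280, 0.2360, 0.1980, 0.1840, 0.2540], E[r] = 2.6240, γ^t·E[r] = 1.285760, running G = 5.691760
t=3: π = [0.1254, 0.2324, 0.1962, 0.1892, 0.2568], E[r] = 2.5836, γ^t·E[r] = 0.886175, running G = 6.577935
t=4: π = [0.1257, 0.2328, 0.1964, 0.1886, 0.2565], E[r] = 2.5878, γ^t·E[r] = 0.621340, running G = 7.199275
t=5: π = [0.1257, 0.2327, 0.1964, 0.1887, 0.2566], E[r] = 2.5874, γ^t·E[r] = 0.434870, running G = 7.634146
t=6: π = [0.1257, 0.2327, 0.1964, 0.1887, 0.2566], E[r] = 2.5875, γ^t·E[r] = 0.304414, running G = 7.938560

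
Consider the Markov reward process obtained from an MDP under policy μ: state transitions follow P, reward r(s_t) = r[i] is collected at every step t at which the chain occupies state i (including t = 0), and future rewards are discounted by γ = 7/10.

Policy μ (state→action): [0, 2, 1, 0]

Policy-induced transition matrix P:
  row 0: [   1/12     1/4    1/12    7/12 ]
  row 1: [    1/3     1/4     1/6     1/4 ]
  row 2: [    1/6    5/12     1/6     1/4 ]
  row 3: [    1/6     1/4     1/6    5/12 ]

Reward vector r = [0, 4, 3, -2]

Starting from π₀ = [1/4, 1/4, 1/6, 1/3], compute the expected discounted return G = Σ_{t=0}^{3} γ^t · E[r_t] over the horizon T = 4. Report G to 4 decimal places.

G = 2.0352

t=0: π = [0.2500, 0.2500, 0.1667, 0.3333], E[r] = 0.8333, γ^t·E[r] = 0.833333, running G = 0.833333
t=1: π = [0.1875, 0.2778, 0.1458, 0.3889], E[r] = 0.7708, γ^t·E[r] = 0.539583, running G = 1.372917
t=2: π = [0.1973, 0.2743, 0.1510, 0.3773], E[r] = 0.7957, γ^t·E[r] = 0.389902, running G = 1.762818
t=3: π = [0.1959, 0.2752, 0.1502, 0.3787], E[r] = 0.7940, γ^t·E[r] = 0.272352, running G = 2.035170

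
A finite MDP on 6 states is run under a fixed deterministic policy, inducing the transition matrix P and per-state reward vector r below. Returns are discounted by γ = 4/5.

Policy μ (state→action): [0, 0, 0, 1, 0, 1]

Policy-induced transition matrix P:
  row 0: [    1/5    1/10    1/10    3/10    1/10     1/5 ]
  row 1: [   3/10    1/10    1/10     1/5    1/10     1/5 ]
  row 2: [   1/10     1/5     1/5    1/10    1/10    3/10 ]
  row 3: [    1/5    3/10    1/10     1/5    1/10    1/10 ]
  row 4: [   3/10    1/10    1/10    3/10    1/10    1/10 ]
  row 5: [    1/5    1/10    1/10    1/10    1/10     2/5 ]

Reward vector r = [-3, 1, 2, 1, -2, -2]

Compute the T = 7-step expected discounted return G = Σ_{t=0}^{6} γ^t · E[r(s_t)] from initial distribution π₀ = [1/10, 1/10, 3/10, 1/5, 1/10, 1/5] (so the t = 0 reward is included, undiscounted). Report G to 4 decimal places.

t=0: π = [0.1000, 0.1000, 0.3000, 0.2000, 0.1000, 0.2000], E[r] = 0.0000, γ^t·E[r] = 0.000000, running G = 0.000000
t=1: π = [0.1900, 0.1700, 0.1300, 0.1700, 0.1000, 0.2400], E[r] = -0.6500, γ^t·E[r] = -0.520000, running G = -0.520000
t=2: π = [0.2140, 0.1470, 0.1130, 0.1920, 0.1000, 0.2340], E[r] = -0.7450, γ^t·E[r] = -0.476800, running G = -0.996800
t=3: π = [0.2134, 0.1497, 0.1113, 0.1967, 0.1000, 0.2289], E[r] = -0.7290, γ^t·E[r] = -0.373248, running G = -1.370048
t=4: π = [0.2138, 0.1505, 0.1111, 0.1973, 0.1000, 0.2272], E[r] = -0.7260, γ^t·E[r] = -0.297349, running G = -1.667397
t=5: π = [0.2139, 0.1506, 0.1111, 0.1975, 0.1000, 0.2268], E[r] = -0.7251, γ^t·E[r] = -0.237604, running G = -1.905001
t=6: π = [0.2139, 0.1506, 0.1111, 0.1976, 0.1000, 0.2267], E[r] = -0.7248, γ^t·E[r] = -0.190013, running G = -2.095014

G = -2.0950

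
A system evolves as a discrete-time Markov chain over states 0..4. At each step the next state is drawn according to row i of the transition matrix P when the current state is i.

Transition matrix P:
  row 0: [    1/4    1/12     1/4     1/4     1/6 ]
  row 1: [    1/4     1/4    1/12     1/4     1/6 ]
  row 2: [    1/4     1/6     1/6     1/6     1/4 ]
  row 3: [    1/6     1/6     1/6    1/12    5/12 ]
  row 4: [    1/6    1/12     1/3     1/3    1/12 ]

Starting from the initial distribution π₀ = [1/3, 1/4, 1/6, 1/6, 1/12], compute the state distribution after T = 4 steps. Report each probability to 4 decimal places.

t=0: π = [0.3333, 0.2500, 0.1667, 0.1667, 0.0833]
t=1: π = [0.2292, 0.1528, 0.1875, 0.2153, 0.2153]
t=2: π = [0.2141, 0.1424, 0.2089, 0.2164, 0.2182]
t=3: π = [0.2138, 0.1425, 0.2090, 0.2147, 0.2200]
t=4: π = [0.2138, 0.1424, 0.2093, 0.2151, 0.2194]

π = [0.2138, 0.1424, 0.2093, 0.2151, 0.2194]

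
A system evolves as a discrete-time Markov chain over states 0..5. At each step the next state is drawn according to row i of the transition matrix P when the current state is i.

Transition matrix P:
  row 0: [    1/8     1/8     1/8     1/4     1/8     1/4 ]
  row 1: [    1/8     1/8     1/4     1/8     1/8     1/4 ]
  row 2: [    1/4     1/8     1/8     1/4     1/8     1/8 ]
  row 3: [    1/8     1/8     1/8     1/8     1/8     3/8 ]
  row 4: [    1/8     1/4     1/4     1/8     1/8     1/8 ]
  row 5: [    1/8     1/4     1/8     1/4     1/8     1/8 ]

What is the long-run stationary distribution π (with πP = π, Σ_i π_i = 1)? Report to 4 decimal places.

π = [0.1452, 0.1671, 0.1615, 0.1898, 0.1250, 0.2115]

Balance equations π_j = Σ_i π_i·P[i][j]:
  π_0 = 1/8·π_0 + 1/8·π_1 + 1/4·π_2 + 1/8·π_3 + 1/8·π_4 + 1/8·π_5
  π_1 = 1/8·π_0 + 1/8·π_1 + 1/8·π_2 + 1/8·π_3 + 1/4·π_4 + 1/4·π_5
  π_2 = 1/8·π_0 + 1/4·π_1 + 1/8·π_2 + 1/8·π_3 + 1/4·π_4 + 1/8·π_5
  π_3 = 1/4·π_0 + 1/8·π_1 + 1/4·π_2 + 1/8·π_3 + 1/8·π_4 + 1/4·π_5
  π_4 = 1/8·π_0 + 1/8·π_1 + 1/8·π_2 + 1/8·π_3 + 1/8·π_4 + 1/8·π_5
  normalize: π_0 + π_1 + π_2 + π_3 + π_4 + π_5 = 1
Solving the linear system gives exactly π = [863/5944, 993/5944, 120/743, 141/743, 1/8, 1257/5944].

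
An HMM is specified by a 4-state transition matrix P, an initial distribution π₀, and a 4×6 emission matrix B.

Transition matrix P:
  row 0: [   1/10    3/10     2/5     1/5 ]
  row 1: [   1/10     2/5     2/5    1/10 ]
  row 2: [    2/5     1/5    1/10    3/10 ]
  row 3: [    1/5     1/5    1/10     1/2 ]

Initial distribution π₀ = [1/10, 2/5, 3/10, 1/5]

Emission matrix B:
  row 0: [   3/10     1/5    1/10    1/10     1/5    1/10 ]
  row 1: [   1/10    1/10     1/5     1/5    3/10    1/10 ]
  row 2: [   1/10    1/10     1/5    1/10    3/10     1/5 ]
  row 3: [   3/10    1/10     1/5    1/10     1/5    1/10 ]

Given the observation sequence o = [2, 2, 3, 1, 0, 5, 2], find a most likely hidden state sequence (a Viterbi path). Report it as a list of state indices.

path = [1, 1, 1, 2, 0, 2, 3]

t=0: δ = [1.000e-02, 8.000e-02, 6.000e-02, 4.000e-02]  (obs o_0=2)
t=1: δ = [2.400e-03, 6.400e-03, 6.400e-03, 4.000e-03]  ψ = [2, 1, 1, 3]  (obs o_1=2)
t=2: δ = [2.560e-04, 5.120e-04, 2.560e-04, 2.000e-04]  ψ = [2, 1, 1, 3]  (obs o_2=3)
t=3: δ = [2.048e-05, 2.048e-05, 2.048e-05, 1.000e-05]  ψ = [2, 1, 1, 3]  (obs o_3=1)
t=4: δ = [2.458e-06, 8.192e-07, 8.192e-07, 1.843e-06]  ψ = [2, 1, 0, 2]  (obs o_4=0)
t=5: δ = [3.686e-08, 7.373e-08, 1.966e-07, 9.216e-08]  ψ = [3, 0, 0, 3]  (obs o_5=5)
t=6: δ = [7.864e-09, 7.864e-09, 5.898e-09, 1.180e-08]  ψ = [2, 2, 1, 2]  (obs o_6=2)
backtrack: best end state = 3; path = [1, 1, 1, 2, 0, 2, 3]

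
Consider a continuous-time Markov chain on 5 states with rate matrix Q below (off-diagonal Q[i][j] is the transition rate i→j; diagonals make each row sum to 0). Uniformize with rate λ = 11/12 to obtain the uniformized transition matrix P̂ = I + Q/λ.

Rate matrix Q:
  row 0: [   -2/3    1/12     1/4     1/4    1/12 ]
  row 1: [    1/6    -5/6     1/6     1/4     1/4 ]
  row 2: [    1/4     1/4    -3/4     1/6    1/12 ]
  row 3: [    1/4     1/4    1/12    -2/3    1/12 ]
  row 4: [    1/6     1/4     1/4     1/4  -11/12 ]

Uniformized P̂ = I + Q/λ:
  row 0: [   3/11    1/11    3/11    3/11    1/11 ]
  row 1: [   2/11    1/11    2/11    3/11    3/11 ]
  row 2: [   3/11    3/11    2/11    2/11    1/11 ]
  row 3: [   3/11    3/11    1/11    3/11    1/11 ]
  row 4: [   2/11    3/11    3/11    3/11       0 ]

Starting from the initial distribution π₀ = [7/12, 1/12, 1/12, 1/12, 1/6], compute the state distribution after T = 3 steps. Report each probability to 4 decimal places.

π = [0.2446, 0.1908, 0.1918, 0.2556, 0.1172]

t=0: π = [0.5833, 0.0833, 0.0833, 0.0833, 0.1667]
t=1: π = [0.2500, 0.1515, 0.2424, 0.2652, 0.0909]
t=2: π = [0.2507, 0.1997, 0.1887, 0.2507, 0.1102]
t=3: π = [0.2446, 0.1908, 0.1918, 0.2556, 0.1172]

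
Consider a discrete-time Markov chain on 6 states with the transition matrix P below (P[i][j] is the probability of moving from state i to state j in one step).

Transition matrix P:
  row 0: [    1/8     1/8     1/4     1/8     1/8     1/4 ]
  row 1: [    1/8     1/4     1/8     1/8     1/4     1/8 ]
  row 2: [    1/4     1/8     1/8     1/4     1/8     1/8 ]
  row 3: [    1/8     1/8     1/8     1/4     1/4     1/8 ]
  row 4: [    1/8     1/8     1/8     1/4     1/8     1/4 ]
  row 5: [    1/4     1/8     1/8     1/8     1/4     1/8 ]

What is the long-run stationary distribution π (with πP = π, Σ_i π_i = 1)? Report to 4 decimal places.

π = [0.1643, 0.1429, 0.1455, 0.1905, 0.1878, 0.1690]

Balance equations π_j = Σ_i π_i·P[i][j]:
  π_0 = 1/8·π_0 + 1/8·π_1 + 1/4·π_2 + 1/8·π_3 + 1/8·π_4 + 1/4·π_5
  π_1 = 1/8·π_0 + 1/4·π_1 + 1/8·π_2 + 1/8·π_3 + 1/8·π_4 + 1/8·π_5
  π_2 = 1/4·π_0 + 1/8·π_1 + 1/8·π_2 + 1/8·π_3 + 1/8·π_4 + 1/8·π_5
  π_3 = 1/8·π_0 + 1/8·π_1 + 1/4·π_2 + 1/4·π_3 + 1/4·π_4 + 1/8·π_5
  π_4 = 1/8·π_0 + 1/4·π_1 + 1/8·π_2 + 1/4·π_3 + 1/8·π_4 + 1/4·π_5
  normalize: π_0 + π_1 + π_2 + π_3 + π_4 + π_5 = 1
Solving the linear system gives exactly π = [35/213, 1/7, 31/213, 4/21, 40/213, 12/71].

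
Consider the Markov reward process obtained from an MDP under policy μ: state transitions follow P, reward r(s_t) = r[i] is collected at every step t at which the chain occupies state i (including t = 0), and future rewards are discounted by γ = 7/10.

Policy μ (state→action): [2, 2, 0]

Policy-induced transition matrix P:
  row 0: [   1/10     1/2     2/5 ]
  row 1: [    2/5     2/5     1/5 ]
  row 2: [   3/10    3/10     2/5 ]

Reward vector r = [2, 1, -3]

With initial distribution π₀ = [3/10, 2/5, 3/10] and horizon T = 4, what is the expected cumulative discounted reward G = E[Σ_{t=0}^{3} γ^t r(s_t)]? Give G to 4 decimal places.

t=0: π = [0.3000, 0.4000, 0.3000], E[r] = 0.1000, γ^t·E[r] = 0.100000, running G = 0.100000
t=1: π = [0.2800, 0.4000, 0.3200], E[r] = 0.0000, γ^t·E[r] = 0.000000, running G = 0.100000
t=2: π = [0.2840, 0.3960, 0.3200], E[r] = 0.0040, γ^t·E[r] = 0.001960, running G = 0.101960
t=3: π = [0.2828, 0.3964, 0.3208], E[r] = -0.0004, γ^t·E[r] = -0.000137, running G = 0.101823

G = 0.1018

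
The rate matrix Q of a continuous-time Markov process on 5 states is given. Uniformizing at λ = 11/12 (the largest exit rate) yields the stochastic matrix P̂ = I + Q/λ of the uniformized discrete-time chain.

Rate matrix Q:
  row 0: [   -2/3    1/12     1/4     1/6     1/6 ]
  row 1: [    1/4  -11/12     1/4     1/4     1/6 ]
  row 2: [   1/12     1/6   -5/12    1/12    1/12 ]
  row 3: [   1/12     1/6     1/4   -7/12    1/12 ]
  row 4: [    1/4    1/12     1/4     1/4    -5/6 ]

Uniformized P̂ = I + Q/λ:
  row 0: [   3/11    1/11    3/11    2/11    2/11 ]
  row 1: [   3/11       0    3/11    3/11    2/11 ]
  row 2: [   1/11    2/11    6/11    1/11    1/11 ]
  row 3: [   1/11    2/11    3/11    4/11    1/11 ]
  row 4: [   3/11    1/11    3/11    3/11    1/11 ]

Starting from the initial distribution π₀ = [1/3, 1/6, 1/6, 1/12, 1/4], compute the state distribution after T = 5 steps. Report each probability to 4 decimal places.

π = [0.1667, 0.1319, 0.3747, 0.2086, 0.1181]

t=0: π = [0.3333, 0.1667, 0.1667, 0.0833, 0.2500]
t=1: π = [0.2273, 0.0985, 0.3182, 0.2197, 0.1364]
t=2: π = [0.1749, 0.1309, 0.3595, 0.2142, 0.1205]
t=3: π = [0.1684, 0.1312, 0.3708, 0.2109, 0.1187]
t=4: π = [0.1670, 0.1319, 0.3738, 0.2092, 0.1181]
t=5: π = [0.1667, 0.1319, 0.3747, 0.2086, 0.1181]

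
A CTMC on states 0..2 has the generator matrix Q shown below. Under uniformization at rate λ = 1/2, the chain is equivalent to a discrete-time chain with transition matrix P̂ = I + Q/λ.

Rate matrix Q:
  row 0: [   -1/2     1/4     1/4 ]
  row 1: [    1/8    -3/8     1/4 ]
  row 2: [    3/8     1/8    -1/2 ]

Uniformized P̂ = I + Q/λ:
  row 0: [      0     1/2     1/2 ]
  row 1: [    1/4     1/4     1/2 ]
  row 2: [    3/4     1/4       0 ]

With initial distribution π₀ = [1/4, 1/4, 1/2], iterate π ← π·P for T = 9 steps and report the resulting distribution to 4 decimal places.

π = [0.3340, 0.3330, 0.3330]

t=0: π = [0.2500, 0.2500, 0.5000]
t=1: π = [0.4375, 0.3125, 0.2500]
t=2: π = [0.2656, 0.3594, 0.3750]
t=3: π = [0.3711, 0.3164, 0.3125]
t=4: π = [0.3135, 0.3428, 0.3438]
t=5: π = [0.3435, 0.3284, 0.3281]
t=6: π = [0.3282, 0.3359, 0.3359]
t=7: π = [0.3359, 0.3320, 0.3320]
t=8: π = [0.3320, 0.3340, 0.3340]
t=9: π = [0.3340, 0.3330, 0.3330]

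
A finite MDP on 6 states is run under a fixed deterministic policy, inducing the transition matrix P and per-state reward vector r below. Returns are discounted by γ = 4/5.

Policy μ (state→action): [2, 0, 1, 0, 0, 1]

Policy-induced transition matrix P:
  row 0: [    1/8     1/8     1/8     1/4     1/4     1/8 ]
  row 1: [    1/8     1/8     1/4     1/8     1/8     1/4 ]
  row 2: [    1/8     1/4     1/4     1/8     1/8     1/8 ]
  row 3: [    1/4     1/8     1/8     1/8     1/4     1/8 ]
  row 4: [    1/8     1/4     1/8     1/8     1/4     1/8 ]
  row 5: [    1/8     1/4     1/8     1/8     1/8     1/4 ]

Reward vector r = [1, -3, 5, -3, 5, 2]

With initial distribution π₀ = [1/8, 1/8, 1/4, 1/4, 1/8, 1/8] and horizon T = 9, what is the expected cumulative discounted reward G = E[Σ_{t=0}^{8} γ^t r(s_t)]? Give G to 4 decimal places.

t=0: π = [0.1250, 0.1250, 0.2500, 0.2500, 0.1250, 0.1250], E[r] = 1.1250, γ^t·E[r] = 1.125000, running G = 1.125000
t=1: π = [0.1563, 0.1875, 0.1719, 0.1406, 0.1875, 0.1563], E[r] = 1.2813, γ^t·E[r] = 1.025000, running G = 2.150000
t=2: π = [0.1426, 0.1895, 0.1699, 0.1445, 0.1855, 0.1680], E[r] = 1.2539, γ^t·E[r] = 0.802500, running G = 2.952500
t=3: π = [0.1431, 0.1904, 0.1699, 0.1428, 0.1841, 0.1697], E[r] = 1.2527, γ^t·E[r] = 0.641375, running G = 3.593875
t=4: π = [0.1429, 0.1905, 0.1700, 0.1429, 0.1837, 0.1700], E[r] = 1.2518, γ^t·E[r] = 0.512738, running G = 4.106613
t=5: π = [0.1429, 0.1905, 0.1701, 0.1429, 0.1837, 0.1701], E[r] = 1.2517, γ^t·E[r] = 0.410165, running G = 4.516778
t=6: π = [0.1429, 0.1905, 0.1701, 0.1429, 0.1837, 0.1701], E[r] = 1.2517, γ^t·E[r] = 0.328127, running G = 4.844904
t=7: π = [0.1429, 0.1905, 0.1701, 0.1429, 0.1837, 0.1701], E[r] = 1.2517, γ^t·E[r] = 0.262501, running G = 5.107405
t=8: π = [0.1429, 0.1905, 0.1701, 0.1429, 0.1837, 0.1701], E[r] = 1.2517, γ^t·E[r] = 0.210001, running G = 5.317405

G = 5.3174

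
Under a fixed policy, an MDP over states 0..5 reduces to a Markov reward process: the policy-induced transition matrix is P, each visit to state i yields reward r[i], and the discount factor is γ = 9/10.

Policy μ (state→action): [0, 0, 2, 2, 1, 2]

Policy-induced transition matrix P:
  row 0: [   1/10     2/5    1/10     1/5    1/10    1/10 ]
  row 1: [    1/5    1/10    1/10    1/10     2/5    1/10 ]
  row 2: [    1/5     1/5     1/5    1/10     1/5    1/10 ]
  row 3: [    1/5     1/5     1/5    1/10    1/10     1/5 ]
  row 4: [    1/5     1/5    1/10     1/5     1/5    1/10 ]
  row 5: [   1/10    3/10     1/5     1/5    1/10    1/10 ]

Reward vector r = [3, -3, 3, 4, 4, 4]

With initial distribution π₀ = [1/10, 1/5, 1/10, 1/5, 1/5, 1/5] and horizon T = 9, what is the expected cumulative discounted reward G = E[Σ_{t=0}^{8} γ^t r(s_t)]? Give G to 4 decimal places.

G = 13.2990

t=0: π = [0.1000, 0.2000, 0.1000, 0.2000, 0.2000, 0.2000], E[r] = 2.4000, γ^t·E[r] = 2.400000, running G = 2.400000
t=1: π = [0.1700, 0.2200, 0.1500, 0.1500, 0.1900, 0.1200], E[r] = 2.1400, γ^t·E[r] = 1.926000, running G = 4.326000
t=2: π = [0.1710, 0.2240, 0.1420, 0.1480, 0.2000, 0.1150], E[r] = 2.1190, γ^t·E[r] = 1.716390, running G = 6.042390
t=3: π = [0.1714, 0.2233, 0.1405, 0.1486, 0.2014, 0.1148], E[r] = 2.1250, γ^t·E[r] = 1.549125, running G = 7.591515
t=4: π = [0.1714, 0.2234, 0.1404, 0.1488, 0.2012, 0.1149], E[r] = 2.1242, γ^t·E[r] = 1.393701, running G = 8.985216
t=5: π = [0.1714, 0.2234, 0.1404, 0.1487, 0.2012, 0.1149], E[r] = 2.1243, γ^t·E[r] = 1.254372, running G = 10.239588
t=6: π = [0.1714, 0.2234, 0.1404, 0.1487, 0.2012, 0.1149], E[r] = 2.1243, γ^t·E[r] = 1.128928, running G = 11.368516
t=7: π = [0.1714, 0.2234, 0.1404, 0.1487, 0.2012, 0.1149], E[r] = 2.1243, γ^t·E[r] = 1.016037, running G = 12.384553
t=8: π = [0.1714, 0.2234, 0.1404, 0.1487, 0.2012, 0.1149], E[r] = 2.1243, γ^t·E[r] = 0.914433, running G = 13.298985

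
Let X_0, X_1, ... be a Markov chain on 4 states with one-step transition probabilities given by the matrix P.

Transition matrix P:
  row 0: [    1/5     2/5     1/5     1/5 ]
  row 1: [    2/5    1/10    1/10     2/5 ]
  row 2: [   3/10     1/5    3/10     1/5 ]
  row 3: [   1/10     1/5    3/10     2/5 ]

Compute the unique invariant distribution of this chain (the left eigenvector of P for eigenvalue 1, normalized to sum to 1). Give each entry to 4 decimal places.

Balance equations π_j = Σ_i π_i·P[i][j]:
  π_0 = 1/5·π_0 + 2/5·π_1 + 3/10·π_2 + 1/10·π_3
  π_1 = 2/5·π_0 + 1/10·π_1 + 1/5·π_2 + 1/5·π_3
  π_2 = 1/5·π_0 + 1/10·π_1 + 3/10·π_2 + 3/10·π_3
  normalize: π_0 + π_1 + π_2 + π_3 = 1
Solving the linear system gives exactly π = [19/80, 9/40, 37/160, 49/160].

π = [0.2375, 0.2250, 0.2313, 0.3063]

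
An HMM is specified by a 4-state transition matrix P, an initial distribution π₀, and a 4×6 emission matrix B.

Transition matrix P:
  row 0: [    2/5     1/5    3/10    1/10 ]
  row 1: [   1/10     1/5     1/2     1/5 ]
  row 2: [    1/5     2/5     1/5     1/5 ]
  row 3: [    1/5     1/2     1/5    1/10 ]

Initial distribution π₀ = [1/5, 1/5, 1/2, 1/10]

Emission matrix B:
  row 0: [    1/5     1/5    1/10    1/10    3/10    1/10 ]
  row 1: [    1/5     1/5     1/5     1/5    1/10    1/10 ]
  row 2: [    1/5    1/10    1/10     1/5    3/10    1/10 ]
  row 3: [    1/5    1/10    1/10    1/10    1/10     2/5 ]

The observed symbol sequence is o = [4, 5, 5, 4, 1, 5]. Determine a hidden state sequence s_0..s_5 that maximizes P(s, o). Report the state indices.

path = [2, 3, 1, 2, 1, 3]

t=0: δ = [6.000e-02, 2.000e-02, 1.500e-01, 1.000e-02]  (obs o_0=4)
t=1: δ = [3.000e-03, 6.000e-03, 3.000e-03, 1.200e-02]  ψ = [2, 2, 2, 2]  (obs o_1=5)
t=2: δ = [2.400e-04, 6.000e-04, 3.000e-04, 4.800e-04]  ψ = [3, 3, 1, 1]  (obs o_2=5)
t=3: δ = [2.880e-05, 2.400e-05, 9.000e-05, 1.200e-05]  ψ = [0, 3, 1, 1]  (obs o_3=4)
t=4: δ = [3.600e-06, 7.200e-06, 1.800e-06, 1.800e-06]  ψ = [2, 2, 2, 2]  (obs o_4=1)
t=5: δ = [1.440e-07, 1.440e-07, 3.600e-07, 5.760e-07]  ψ = [0, 1, 1, 1]  (obs o_5=5)
backtrack: best end state = 3; path = [2, 3, 1, 2, 1, 3]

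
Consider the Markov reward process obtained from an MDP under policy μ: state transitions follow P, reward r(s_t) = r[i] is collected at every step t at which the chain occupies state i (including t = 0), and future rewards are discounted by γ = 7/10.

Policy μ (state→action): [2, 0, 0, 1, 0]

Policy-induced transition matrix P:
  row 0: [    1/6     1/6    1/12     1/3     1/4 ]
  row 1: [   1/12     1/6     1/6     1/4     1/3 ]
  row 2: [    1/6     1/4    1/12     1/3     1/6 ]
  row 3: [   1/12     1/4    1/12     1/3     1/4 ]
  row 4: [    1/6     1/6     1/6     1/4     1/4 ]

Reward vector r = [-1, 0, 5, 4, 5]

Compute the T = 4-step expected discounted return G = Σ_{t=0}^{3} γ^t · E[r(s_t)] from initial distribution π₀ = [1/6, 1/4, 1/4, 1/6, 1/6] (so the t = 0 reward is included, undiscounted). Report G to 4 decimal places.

G = 7.0701

t=0: π = [0.1667, 0.2500, 0.2500, 0.1667, 0.1667], E[r] = 2.5833, γ^t·E[r] = 2.583333, running G = 2.583333
t=1: π = [0.1319, 0.2014, 0.1181, 0.2986, 0.2500], E[r] = 2.9028, γ^t·E[r] = 2.031944, running G = 4.615278
t=2: π = [0.1250, 0.2014, 0.1209, 0.2957, 0.2569], E[r] = 2.9473, γ^t·E[r] = 1.444196, running G = 6.059473
t=3: π = [0.1252, 0.2014, 0.1215, 0.2951, 0.2567], E[r] = 2.9465, γ^t·E[r] = 1.010639, running G = 7.070113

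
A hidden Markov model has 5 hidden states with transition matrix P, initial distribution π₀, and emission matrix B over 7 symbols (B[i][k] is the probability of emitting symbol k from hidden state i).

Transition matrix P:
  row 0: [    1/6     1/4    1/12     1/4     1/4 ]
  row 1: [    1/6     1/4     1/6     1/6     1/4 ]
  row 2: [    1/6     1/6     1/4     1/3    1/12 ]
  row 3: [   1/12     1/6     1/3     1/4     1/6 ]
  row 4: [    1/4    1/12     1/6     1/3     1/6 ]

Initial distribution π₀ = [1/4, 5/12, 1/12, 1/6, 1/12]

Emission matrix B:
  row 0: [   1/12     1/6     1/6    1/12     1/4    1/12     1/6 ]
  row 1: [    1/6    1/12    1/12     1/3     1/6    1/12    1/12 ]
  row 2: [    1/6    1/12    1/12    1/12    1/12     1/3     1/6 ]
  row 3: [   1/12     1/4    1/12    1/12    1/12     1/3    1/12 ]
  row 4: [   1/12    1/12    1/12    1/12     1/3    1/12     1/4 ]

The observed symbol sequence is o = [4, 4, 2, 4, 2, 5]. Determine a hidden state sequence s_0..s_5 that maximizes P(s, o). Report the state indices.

t=0: δ = [6.250e-02, 6.944e-02, 6.944e-03, 1.389e-02, 2.778e-02]  (obs o_0=4)
t=1: δ = [2.894e-03, 2.894e-03, 9.645e-04, 1.302e-03, 5.787e-03]  ψ = [1, 1, 1, 0, 1]  (obs o_1=4)
t=2: δ = [2.411e-04, 6.028e-05, 8.038e-05, 1.608e-04, 8.038e-05]  ψ = [4, 0, 4, 4, 4]  (obs o_2=2)
t=3: δ = [1.005e-05, 1.005e-05, 4.465e-06, 5.023e-06, 2.009e-05]  ψ = [0, 0, 3, 0, 0]  (obs o_3=4)
t=4: δ = [8.372e-07, 2.093e-07, 2.791e-07, 5.582e-07, 2.791e-07]  ψ = [4, 0, 4, 4, 4]  (obs o_4=2)
t=5: δ = [1.163e-08, 1.744e-08, 6.202e-08, 6.977e-08, 1.744e-08]  ψ = [0, 0, 3, 0, 0]  (obs o_5=5)
backtrack: best end state = 3; path = [1, 4, 0, 4, 0, 3]

path = [1, 4, 0, 4, 0, 3]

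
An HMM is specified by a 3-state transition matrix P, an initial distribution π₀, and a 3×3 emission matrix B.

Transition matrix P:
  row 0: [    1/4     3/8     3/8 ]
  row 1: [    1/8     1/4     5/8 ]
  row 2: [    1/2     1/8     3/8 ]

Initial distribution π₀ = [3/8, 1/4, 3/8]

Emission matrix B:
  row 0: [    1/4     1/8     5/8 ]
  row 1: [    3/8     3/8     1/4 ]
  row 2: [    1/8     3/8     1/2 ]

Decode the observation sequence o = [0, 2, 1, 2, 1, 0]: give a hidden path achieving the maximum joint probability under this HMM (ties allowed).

t=0: δ = [9.375e-02, 9.375e-02, 4.688e-02]  (obs o_0=0)
t=1: δ = [1.465e-02, 8.789e-03, 2.930e-02]  ψ = [0, 0, 1]  (obs o_1=2)
t=2: δ = [1.831e-03, 2.060e-03, 4.120e-03]  ψ = [2, 0, 2]  (obs o_2=1)
t=3: δ = [1.287e-03, 1.717e-04, 7.725e-04]  ψ = [2, 0, 2]  (obs o_3=2)
t=4: δ = [4.828e-05, 1.810e-04, 1.810e-04]  ψ = [2, 0, 0]  (obs o_4=1)
t=5: δ = [2.263e-05, 1.697e-05, 1.414e-05]  ψ = [2, 1, 1]  (obs o_5=0)
backtrack: best end state = 0; path = [1, 2, 2, 0, 2, 0]

path = [1, 2, 2, 0, 2, 0]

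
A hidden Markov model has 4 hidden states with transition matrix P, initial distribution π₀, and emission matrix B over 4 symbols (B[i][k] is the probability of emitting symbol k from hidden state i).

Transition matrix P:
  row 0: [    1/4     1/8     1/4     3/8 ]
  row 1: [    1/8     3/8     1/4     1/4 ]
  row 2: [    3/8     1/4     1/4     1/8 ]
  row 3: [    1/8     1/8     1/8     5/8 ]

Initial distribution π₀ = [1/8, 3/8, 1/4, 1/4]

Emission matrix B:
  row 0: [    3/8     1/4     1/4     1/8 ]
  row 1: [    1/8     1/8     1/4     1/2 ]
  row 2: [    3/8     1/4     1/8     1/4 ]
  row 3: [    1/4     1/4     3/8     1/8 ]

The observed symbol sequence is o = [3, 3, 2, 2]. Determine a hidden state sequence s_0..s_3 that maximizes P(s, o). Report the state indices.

t=0: δ = [1.562e-02, 1.875e-01, 6.250e-02, 3.125e-02]  (obs o_0=3)
t=1: δ = [2.930e-03, 3.516e-02, 1.172e-02, 5.859e-03]  ψ = [1, 1, 1, 1]  (obs o_1=3)
t=2: δ = [1.099e-03, 3.296e-03, 1.099e-03, 3.296e-03]  ψ = [1, 1, 1, 1]  (obs o_2=2)
t=3: δ = [1.030e-04, 3.090e-04, 1.030e-04, 7.725e-04]  ψ = [1, 1, 1, 3]  (obs o_3=2)
backtrack: best end state = 3; path = [1, 1, 3, 3]

path = [1, 1, 3, 3]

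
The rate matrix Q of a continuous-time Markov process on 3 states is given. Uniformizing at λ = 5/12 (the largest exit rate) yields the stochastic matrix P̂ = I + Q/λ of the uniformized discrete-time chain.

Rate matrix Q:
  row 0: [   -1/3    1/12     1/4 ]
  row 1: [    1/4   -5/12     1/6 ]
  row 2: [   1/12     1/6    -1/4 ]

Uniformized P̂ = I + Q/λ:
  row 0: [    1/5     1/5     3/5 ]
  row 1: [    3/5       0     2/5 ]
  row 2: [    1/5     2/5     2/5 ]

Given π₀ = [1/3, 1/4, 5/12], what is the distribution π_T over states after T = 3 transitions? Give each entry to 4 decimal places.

t=0: π = [0.3333, 0.2500, 0.4167]
t=1: π = [0.3000, 0.2333, 0.4667]
t=2: π = [0.2933, 0.2467, 0.4600]
t=3: π = [0.2987, 0.2427, 0.4587]

π = [0.2987, 0.2427, 0.4587]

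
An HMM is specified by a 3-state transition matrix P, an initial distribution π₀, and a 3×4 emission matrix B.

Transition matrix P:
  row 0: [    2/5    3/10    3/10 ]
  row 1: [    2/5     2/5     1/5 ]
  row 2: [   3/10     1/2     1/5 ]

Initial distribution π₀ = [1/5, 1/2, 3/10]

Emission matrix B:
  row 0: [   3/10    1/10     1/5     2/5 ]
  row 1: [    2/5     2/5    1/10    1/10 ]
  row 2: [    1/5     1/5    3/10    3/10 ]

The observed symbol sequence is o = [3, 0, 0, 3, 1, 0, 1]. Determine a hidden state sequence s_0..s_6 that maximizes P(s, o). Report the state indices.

path = [2, 1, 1, 0, 1, 1, 1]

t=0: δ = [8.000e-02, 5.000e-02, 9.000e-02]  (obs o_0=3)
t=1: δ = [9.600e-03, 1.800e-02, 4.800e-03]  ψ = [0, 2, 0]  (obs o_1=0)
t=2: δ = [2.160e-03, 2.880e-03, 7.200e-04]  ψ = [1, 1, 1]  (obs o_2=0)
t=3: δ = [4.608e-04, 1.152e-04, 1.944e-04]  ψ = [1, 1, 0]  (obs o_3=3)
t=4: δ = [1.843e-05, 5.530e-05, 2.765e-05]  ψ = [0, 0, 0]  (obs o_4=1)
t=5: δ = [6.636e-06, 8.847e-06, 2.212e-06]  ψ = [1, 1, 1]  (obs o_5=0)
t=6: δ = [3.539e-07, 1.416e-06, 3.981e-07]  ψ = [1, 1, 0]  (obs o_6=1)
backtrack: best end state = 1; path = [2, 1, 1, 0, 1, 1, 1]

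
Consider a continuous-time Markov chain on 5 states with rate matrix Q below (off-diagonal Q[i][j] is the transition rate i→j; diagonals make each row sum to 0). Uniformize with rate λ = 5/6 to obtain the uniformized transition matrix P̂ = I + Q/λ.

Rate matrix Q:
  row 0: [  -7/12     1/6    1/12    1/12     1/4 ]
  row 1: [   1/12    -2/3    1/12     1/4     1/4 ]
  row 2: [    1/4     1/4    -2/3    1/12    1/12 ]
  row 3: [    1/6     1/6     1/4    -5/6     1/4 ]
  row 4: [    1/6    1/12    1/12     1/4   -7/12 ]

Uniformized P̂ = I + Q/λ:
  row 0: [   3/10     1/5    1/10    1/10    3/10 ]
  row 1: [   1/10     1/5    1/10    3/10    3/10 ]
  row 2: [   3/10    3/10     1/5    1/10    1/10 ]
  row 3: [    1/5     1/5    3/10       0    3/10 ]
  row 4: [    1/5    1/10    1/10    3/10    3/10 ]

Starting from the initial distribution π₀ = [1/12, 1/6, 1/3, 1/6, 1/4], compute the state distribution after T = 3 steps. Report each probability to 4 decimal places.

t=0: π = [0.0833, 0.1667, 0.3333, 0.1667, 0.2500]
t=1: π = [0.2250, 0.2083, 0.1667, 0.1667, 0.2333]
t=2: π = [0.2183, 0.1933, 0.1500, 0.1717, 0.2667]
t=3: π = [0.2175, 0.1883, 0.1493, 0.1748, 0.2700]

π = [0.2175, 0.1883, 0.1493, 0.1748, 0.2700]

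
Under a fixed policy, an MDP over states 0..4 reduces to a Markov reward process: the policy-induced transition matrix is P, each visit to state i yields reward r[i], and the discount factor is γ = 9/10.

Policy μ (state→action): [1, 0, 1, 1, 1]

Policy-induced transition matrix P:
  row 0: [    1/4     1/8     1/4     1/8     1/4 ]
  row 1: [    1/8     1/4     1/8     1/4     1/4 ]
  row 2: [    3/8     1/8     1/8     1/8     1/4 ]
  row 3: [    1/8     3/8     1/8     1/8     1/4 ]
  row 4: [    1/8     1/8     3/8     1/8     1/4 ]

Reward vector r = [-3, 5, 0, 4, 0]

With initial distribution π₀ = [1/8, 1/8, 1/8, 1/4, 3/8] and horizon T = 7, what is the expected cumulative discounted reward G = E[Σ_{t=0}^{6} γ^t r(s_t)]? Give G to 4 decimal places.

t=0: π = [0.1250, 0.1250, 0.1250, 0.2500, 0.3750], E[r] = 1.2500, γ^t·E[r] = 1.250000, running G = 1.250000
t=1: π = [0.1719, 0.2031, 0.2344, 0.1406, 0.2500], E[r] = 1.0625, γ^t·E[r] = 0.956250, running G = 2.206250
t=2: π = [0.2051, 0.1855, 0.2090, 0.1504, 0.2500], E[r] = 0.9141, γ^t·E[r] = 0.740391, running G = 2.946641
t=3: π = [0.2029, 0.1858, 0.2131, 0.1482, 0.2500], E[r] = 0.9131, γ^t·E[r] = 0.665640, running G = 3.612280
t=4: π = [0.2036, 0.1853, 0.2129, 0.1482, 0.2500], E[r] = 0.9083, γ^t·E[r] = 0.595952, running G = 4.208232
t=5: π = [0.2037, 0.1852, 0.2130, 0.1482, 0.2500], E[r] = 0.9077, γ^t·E[r] = 0.535988, running G = 4.744220
t=6: π = [0.2037, 0.1852, 0.2130, 0.1482, 0.2500], E[r] = 0.9075, γ^t·E[r] = 0.482268, running G = 5.226488

G = 5.2265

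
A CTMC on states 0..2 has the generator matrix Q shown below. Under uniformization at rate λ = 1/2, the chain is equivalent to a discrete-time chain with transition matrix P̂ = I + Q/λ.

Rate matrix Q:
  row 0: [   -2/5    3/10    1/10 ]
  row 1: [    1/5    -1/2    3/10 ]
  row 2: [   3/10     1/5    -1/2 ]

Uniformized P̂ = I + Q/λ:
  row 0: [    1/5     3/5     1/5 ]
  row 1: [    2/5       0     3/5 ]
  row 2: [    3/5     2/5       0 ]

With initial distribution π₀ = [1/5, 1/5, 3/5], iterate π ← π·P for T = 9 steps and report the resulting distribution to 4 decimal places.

t=0: π = [0.2000, 0.2000, 0.6000]
t=1: π = [0.4800, 0.3600, 0.1600]
t=2: π = [0.3360, 0.3520, 0.3120]
t=3: π = [0.3952, 0.3264, 0.2784]
t=4: π = [0.3766, 0.3485, 0.2749]
t=5: π = [0.3796, 0.3359, 0.2844]
t=6: π = [0.3810, 0.3416, 0.2775]
t=7: π = [0.3793, 0.3396, 0.2811]
t=8: π = [0.3804, 0.3400, 0.2796]
t=9: π = [0.3798, 0.3401, 0.2801]

π = [0.3798, 0.3401, 0.2801]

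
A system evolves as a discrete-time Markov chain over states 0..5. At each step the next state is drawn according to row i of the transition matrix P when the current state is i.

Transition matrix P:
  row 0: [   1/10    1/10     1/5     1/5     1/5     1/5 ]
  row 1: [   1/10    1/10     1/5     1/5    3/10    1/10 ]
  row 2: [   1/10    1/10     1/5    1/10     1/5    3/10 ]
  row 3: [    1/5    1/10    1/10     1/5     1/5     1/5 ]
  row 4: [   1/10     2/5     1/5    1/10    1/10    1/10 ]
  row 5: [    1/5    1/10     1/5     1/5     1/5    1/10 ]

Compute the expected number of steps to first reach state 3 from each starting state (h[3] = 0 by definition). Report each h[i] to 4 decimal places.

h = [6.2354, 6.2937, 6.8590, 0.0000, 6.8182, 6.2354]

First-step conditioning: h[3] = 0; for i ≠ 3, h[i] = 1 + Σ_k P[i][k]·h[k].
  h[0] = 1 + 1/10·h[0] + 1/10·h[1] + 1/5·h[2] + 1/5·h[4] + 1/5·h[5]
  h[1] = 1 + 1/10·h[0] + 1/10·h[1] + 1/5·h[2] + 3/10·h[4] + 1/10·h[5]
  h[2] = 1 + 1/10·h[0] + 1/10·h[1] + 1/5·h[2] + 1/5·h[4] + 3/10·h[5]
  h[4] = 1 + 1/10·h[0] + 2/5·h[1] + 1/5·h[2] + 1/10·h[4] + 1/10·h[5]
  h[5] = 1 + 1/5·h[0] + 1/10·h[1] + 1/5·h[2] + 1/5·h[4] + 1/10·h[5]
Solving the 5×5 linear system over states ≠ 3 gives exactly h = [2675/429, 900/143, 535/78, 0, 75/11, 2675/429] (h[3] = 0 is the target).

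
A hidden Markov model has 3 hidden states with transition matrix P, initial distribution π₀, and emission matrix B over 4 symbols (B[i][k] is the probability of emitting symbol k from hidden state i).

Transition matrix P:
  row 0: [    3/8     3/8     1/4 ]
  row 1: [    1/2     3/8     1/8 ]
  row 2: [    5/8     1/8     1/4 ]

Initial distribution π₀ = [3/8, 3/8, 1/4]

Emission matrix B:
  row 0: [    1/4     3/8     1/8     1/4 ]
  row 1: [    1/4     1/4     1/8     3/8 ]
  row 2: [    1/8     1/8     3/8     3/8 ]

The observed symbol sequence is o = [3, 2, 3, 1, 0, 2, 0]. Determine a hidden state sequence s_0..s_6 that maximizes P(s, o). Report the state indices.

t=0: δ = [9.375e-02, 1.406e-01, 9.375e-02]  (obs o_0=3)
t=1: δ = [8.789e-03, 6.592e-03, 8.789e-03]  ψ = [1, 1, 0]  (obs o_1=2)
t=2: δ = [1.373e-03, 1.236e-03, 8.240e-04]  ψ = [2, 0, 0]  (obs o_2=3)
t=3: δ = [2.317e-04, 1.287e-04, 4.292e-05]  ψ = [1, 0, 0]  (obs o_3=1)
t=4: δ = [2.173e-05, 2.173e-05, 7.242e-06]  ψ = [0, 0, 0]  (obs o_4=0)
t=5: δ = [1.358e-06, 1.018e-06, 2.037e-06]  ψ = [1, 0, 0]  (obs o_5=2)
t=6: δ = [3.183e-07, 1.273e-07, 6.365e-08]  ψ = [2, 0, 2]  (obs o_6=0)
backtrack: best end state = 0; path = [1, 0, 1, 0, 0, 2, 0]

path = [1, 0, 1, 0, 0, 2, 0]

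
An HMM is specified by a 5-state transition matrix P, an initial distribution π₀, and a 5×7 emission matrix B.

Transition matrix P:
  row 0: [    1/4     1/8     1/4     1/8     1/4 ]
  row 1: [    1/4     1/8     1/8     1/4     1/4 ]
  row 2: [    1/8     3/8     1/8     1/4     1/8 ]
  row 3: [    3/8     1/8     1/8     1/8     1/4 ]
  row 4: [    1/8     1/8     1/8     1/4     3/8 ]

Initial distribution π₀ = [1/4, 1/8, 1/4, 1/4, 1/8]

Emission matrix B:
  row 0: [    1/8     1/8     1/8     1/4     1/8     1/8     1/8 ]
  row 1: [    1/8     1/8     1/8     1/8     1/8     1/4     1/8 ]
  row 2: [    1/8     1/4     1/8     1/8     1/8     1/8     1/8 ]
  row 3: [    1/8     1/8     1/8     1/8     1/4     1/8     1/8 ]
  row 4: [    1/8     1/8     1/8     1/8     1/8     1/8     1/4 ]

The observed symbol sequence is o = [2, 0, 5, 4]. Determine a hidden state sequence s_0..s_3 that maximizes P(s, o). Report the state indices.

path = [0, 2, 1, 3]

t=0: δ = [3.125e-02, 1.562e-02, 3.125e-02, 3.125e-02, 1.562e-02]  (obs o_0=2)
t=1: δ = [1.465e-03, 1.465e-03, 9.766e-04, 9.766e-04, 9.766e-04]  ψ = [3, 2, 0, 2, 0]  (obs o_1=0)
t=2: δ = [4.578e-05, 9.155e-05, 4.578e-05, 4.578e-05, 4.578e-05]  ψ = [0, 2, 0, 1, 0]  (obs o_2=5)
t=3: δ = [2.861e-06, 2.146e-06, 1.431e-06, 5.722e-06, 2.861e-06]  ψ = [1, 2, 0, 1, 1]  (obs o_3=4)
backtrack: best end state = 3; path = [0, 2, 1, 3]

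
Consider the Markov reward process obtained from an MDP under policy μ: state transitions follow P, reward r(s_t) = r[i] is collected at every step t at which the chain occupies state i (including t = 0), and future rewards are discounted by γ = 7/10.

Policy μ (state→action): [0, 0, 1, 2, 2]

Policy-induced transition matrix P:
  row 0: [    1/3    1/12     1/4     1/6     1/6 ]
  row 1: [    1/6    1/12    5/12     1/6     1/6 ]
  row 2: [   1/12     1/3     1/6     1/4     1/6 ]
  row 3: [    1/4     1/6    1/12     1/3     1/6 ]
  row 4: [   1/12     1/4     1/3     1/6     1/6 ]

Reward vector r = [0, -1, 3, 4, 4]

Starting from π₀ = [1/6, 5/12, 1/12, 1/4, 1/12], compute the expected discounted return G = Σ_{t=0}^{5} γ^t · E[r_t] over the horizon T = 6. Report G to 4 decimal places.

G = 5.2991

t=0: π = [0.1667, 0.4167, 0.0833, 0.2500, 0.0833], E[r] = 1.1667, γ^t·E[r] = 1.166667, running G = 1.166667
t=1: π = [0.2014, 0.1389, 0.2778, 0.2153, 0.1667], E[r] = 2.2222, γ^t·E[r] = 1.555556, running G = 2.722222
t=2: π = [0.1811, 0.1985, 0.2280, 0.2257, 0.1667], E[r] = 2.0550, γ^t·E[r] = 1.006939, running G = 3.729161
t=3: π = [0.1828, 0.1869, 0.2404, 0.2233, 0.1667], E[r] = 2.0939, γ^t·E[r] = 0.718222, running G = 4.447383
t=4: π = [0.1818, 0.1898, 0.2378, 0.2239, 0.1667], E[r] = 2.0859, γ^t·E[r] = 0.500824, running G = 4.948207
t=5: π = [0.1819, 0.1892, 0.2384, 0.2238, 0.1667], E[r] = 2.0878, γ^t·E[r] = 0.350900, running G = 5.299107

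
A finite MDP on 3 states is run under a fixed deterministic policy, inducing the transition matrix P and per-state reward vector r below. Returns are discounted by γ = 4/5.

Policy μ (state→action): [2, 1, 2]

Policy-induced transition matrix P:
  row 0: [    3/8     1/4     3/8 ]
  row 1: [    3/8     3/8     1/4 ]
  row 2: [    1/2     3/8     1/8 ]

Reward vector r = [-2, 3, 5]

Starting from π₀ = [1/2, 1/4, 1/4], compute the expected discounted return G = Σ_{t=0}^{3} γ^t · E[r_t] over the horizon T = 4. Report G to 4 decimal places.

t=0: π = [0.5000, 0.2500, 0.2500], E[r] = 1.0000, γ^t·E[r] = 1.000000, running G = 1.000000
t=1: π = [0.4063, 0.3125, 0.2813], E[r] = 1.5313, γ^t·E[r] = 1.225000, running G = 2.225000
t=2: π = [0.4102, 0.3242, 0.2656], E[r] = 1.4805, γ^t·E[r] = 0.947500, running G = 3.172500
t=3: π = [0.4082, 0.3237, 0.2681], E[r] = 1.4951, γ^t·E[r] = 0.765500, running G = 3.938000

G = 3.9380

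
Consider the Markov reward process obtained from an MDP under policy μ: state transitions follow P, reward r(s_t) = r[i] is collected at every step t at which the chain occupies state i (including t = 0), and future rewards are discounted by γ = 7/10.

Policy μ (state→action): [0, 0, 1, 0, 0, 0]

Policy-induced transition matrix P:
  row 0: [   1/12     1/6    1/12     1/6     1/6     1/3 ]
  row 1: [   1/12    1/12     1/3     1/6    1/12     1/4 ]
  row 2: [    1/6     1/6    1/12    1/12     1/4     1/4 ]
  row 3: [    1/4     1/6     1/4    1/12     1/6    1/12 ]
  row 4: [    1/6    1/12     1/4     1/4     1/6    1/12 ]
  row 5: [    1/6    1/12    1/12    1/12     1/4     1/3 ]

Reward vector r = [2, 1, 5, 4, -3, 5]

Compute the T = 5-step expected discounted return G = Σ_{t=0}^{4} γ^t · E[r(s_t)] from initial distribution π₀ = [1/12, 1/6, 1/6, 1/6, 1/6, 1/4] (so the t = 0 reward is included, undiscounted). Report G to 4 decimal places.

G = 6.8400

t=0: π = [0.0833, 0.1667, 0.1667, 0.1667, 0.1667, 0.2500], E[r] = 2.5833, γ^t·E[r] = 2.583333, running G = 2.583333
t=1: π = [0.1597, 0.1181, 0.1806, 0.1319, 0.1875, 0.2222], E[r] = 2.4167, γ^t·E[r] = 1.691667, running G = 4.275000
t=2: π = [0.1545, 0.1227, 0.1661, 0.1377, 0.1904, 0.2286], E[r] = 2.3848, γ^t·E[r] = 1.168571, running G = 5.443571
t=3: π = [0.1550, 0.1215, 0.1687, 0.1382, 0.1893, 0.2272], E[r] = 2.3959, γ^t·E[r] = 0.821804, running G = 6.265375
t=4: π = [0.1551, 0.1218, 0.1683, 0.1379, 0.1895, 0.2273], E[r] = 2.3931, γ^t·E[r] = 0.574582, running G = 6.839957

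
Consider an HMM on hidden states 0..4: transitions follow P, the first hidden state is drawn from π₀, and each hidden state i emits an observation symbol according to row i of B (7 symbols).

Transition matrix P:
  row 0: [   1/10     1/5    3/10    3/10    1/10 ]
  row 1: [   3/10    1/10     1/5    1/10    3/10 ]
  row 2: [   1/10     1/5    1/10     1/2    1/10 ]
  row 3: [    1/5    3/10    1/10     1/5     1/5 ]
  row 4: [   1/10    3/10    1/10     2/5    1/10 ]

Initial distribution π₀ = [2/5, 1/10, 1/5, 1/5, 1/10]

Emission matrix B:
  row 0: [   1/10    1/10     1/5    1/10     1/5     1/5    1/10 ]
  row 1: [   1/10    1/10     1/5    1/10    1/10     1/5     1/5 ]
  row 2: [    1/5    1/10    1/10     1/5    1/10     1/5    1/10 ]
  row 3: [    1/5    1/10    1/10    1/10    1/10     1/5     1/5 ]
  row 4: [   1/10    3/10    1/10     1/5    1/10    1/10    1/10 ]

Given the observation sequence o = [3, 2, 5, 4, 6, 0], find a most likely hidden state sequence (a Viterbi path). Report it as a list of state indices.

path = [2, 3, 1, 0, 2, 3]

t=0: δ = [4.000e-02, 1.000e-02, 4.000e-02, 2.000e-02, 2.000e-02]  (obs o_0=3)
t=1: δ = [8.000e-04, 1.600e-03, 1.200e-03, 2.000e-03, 4.000e-04]  ψ = [0, 0, 0, 2, 0]  (obs o_1=2)
t=2: δ = [9.600e-05, 1.200e-04, 6.400e-05, 1.200e-04, 4.800e-05]  ψ = [1, 3, 1, 2, 1]  (obs o_2=5)
t=3: δ = [7.200e-06, 3.600e-06, 2.880e-06, 3.200e-06, 3.600e-06]  ψ = [1, 3, 0, 2, 1]  (obs o_3=4)
t=4: δ = [1.080e-07, 2.880e-07, 2.160e-07, 4.320e-07, 1.080e-07]  ψ = [1, 0, 0, 0, 1]  (obs o_4=6)
t=5: δ = [8.640e-09, 1.296e-08, 1.152e-08, 2.160e-08, 8.640e-09]  ψ = [1, 3, 1, 2, 1]  (obs o_5=0)
backtrack: best end state = 3; path = [2, 3, 1, 0, 2, 3]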